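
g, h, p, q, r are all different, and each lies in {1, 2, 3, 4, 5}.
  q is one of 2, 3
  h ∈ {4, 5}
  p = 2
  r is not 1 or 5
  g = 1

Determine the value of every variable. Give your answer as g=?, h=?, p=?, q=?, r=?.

g has just one choice, so g = 1.
p's domain is down to {2}, so p = 2. Eliminate 2 elsewhere: q, r.
q's domain is down to {3}, so q = 3. Strike 3 from r.
r must be 4 (only option left). Eliminate 4 elsewhere: h.
h's domain is down to {5}, so h = 5.

g=1, h=5, p=2, q=3, r=4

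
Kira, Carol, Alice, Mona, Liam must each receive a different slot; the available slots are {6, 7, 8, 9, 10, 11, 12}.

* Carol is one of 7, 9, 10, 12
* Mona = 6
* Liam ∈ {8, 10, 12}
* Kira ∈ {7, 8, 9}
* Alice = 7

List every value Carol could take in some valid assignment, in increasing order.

Alice's domain is down to {7}, so Alice = 7. Strike 7 from Kira, Carol.
Mona has just one choice, so Mona = 6.
No further eliminations apply; Carol can still be any of 9, 10, 12.

9, 10, 12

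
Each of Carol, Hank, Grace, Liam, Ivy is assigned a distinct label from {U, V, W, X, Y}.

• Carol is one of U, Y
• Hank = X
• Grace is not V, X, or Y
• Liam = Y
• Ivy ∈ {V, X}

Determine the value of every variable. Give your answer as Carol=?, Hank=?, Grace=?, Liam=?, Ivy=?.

Hank has just one choice, so Hank = X. Eliminate X elsewhere: Ivy.
Liam's domain is down to {Y}, so Liam = Y. Eliminate Y elsewhere: Carol.
Ivy's domain is down to {V}, so Ivy = V.
Carol has just one choice, so Carol = U. So Grace can't be U.
That leaves Grace = W.

Carol=U, Hank=X, Grace=W, Liam=Y, Ivy=V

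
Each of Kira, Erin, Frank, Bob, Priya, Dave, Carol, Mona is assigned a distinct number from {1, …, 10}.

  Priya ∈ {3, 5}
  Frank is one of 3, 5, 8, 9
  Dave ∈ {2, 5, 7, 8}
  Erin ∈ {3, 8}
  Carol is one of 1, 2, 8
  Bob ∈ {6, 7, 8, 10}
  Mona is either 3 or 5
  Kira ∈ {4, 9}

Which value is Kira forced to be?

4

The 2 variables Priya and Mona are confined to {3, 5}, which locks those values in; drop them from Erin, Frank, Dave.
Erin's domain is down to {8}, so Erin = 8. Remove 8 from Frank, Bob, Dave, Carol.
That leaves Frank = 9. Remove 9 from Kira.
So Kira = 4.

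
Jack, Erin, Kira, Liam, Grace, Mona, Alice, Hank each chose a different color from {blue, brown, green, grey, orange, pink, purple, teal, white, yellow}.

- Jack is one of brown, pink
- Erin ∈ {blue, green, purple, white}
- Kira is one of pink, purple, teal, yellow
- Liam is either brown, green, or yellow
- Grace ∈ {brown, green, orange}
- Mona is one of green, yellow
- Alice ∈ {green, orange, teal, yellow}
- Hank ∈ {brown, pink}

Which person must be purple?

The 2 variables Jack and Hank are confined to {brown, pink}, which locks those values in; drop them from Kira, Liam, Grace.
Liam and Mona between them cover only {green, yellow} — a naked pair. Remove those values from Erin, Kira, Grace, Alice.
Grace must be orange (only option left). Strike orange from Alice.
That leaves Alice = teal. Remove teal from Kira.
So purple goes to Kira.

Kira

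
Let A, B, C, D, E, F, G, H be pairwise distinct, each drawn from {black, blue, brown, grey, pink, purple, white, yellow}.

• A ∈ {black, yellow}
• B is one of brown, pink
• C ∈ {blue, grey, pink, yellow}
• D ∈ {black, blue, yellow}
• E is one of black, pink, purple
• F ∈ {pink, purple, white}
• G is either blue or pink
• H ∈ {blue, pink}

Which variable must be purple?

Among the 8 variables, brown fits only B (and all 8 values in {black, blue, brown, grey, pink, purple, white, yellow} must be used), so B = brown.
The 7 still-open variables draw from only 7 values {black, blue, grey, pink, purple, white, yellow}, so each is used; only C can be grey, hence C = grey.
The 6 still-open variables together cover exactly {black, blue, pink, purple, white, yellow} — 6 values for 6 variables — and white appears only in F's list, so F = white.
The 5 still-open variables draw from only 5 values {black, blue, pink, purple, yellow}, so each is used; only E can be purple, hence E = purple.

E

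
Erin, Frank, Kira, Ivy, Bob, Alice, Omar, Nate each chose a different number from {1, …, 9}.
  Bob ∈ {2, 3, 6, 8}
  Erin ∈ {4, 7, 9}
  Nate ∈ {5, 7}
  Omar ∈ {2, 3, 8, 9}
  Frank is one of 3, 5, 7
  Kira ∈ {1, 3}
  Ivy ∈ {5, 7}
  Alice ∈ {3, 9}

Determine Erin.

Ivy and Nate between them cover only {5, 7} — a naked pair. Remove those values from Erin, Frank.
Frank must be 3 (only option left). Eliminate 3 elsewhere: Kira, Bob, Alice, Omar.
Kira's domain is down to {1}, so Kira = 1.
That leaves Alice = 9. So Erin, Omar can't be 9.
So Erin = 4.

4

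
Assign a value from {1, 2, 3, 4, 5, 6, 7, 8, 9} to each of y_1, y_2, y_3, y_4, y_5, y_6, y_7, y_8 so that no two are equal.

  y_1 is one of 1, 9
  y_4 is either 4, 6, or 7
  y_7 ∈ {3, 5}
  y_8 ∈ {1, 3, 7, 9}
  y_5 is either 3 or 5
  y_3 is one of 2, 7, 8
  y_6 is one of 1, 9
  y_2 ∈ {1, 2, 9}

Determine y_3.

The 2 variables y_1 and y_6 are confined to {1, 9}, which locks those values in; drop them from y_2, y_8.
That leaves y_2 = 2. Strike 2 from y_3.
The 2 variables y_5 and y_7 are confined to {3, 5}, which locks those values in; drop them from y_8.
y_8 has just one choice, so y_8 = 7. Remove 7 from y_3, y_4.
So y_3 = 8.

8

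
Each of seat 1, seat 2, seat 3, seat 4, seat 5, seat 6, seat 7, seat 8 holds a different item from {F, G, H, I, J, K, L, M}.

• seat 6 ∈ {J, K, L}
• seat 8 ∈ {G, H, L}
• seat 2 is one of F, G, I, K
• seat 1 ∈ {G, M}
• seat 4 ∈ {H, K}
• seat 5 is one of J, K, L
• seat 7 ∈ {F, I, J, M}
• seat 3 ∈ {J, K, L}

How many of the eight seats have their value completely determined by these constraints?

seat 3, seat 5, seat 6 between them cover only {J, K, L} — a naked triple. Remove those values from seat 2, seat 4, seat 7, seat 8.
seat 4 must be H (only option left). Strike H from seat 8.
That leaves seat 8 = G. Strike G from seat 1, seat 2.
That leaves seat 1 = M. Strike M from seat 7.
Determined: seat 1=M, seat 4=H, seat 8=G. The other seats each still have more than one consistent value. That makes 3.

3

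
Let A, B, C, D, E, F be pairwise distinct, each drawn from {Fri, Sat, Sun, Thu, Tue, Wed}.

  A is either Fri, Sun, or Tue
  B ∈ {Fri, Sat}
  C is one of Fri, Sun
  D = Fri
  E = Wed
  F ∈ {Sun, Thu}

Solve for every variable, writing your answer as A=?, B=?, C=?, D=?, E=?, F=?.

A=Tue, B=Sat, C=Sun, D=Fri, E=Wed, F=Thu

D's domain is down to {Fri}, so D = Fri. Eliminate Fri elsewhere: A, B, C.
That leaves E = Wed.
B has just one choice, so B = Sat.
C has just one choice, so C = Sun. So A, F can't be Sun.
F has just one choice, so F = Thu.
A must be Tue (only option left).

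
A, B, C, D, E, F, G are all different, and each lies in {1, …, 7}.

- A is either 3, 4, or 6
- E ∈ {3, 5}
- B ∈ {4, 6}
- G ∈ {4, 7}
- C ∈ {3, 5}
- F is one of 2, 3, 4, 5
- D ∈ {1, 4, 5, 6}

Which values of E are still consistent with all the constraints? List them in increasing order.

3, 5

The 7 variables draw from only 7 values {1, 2, 3, 4, 5, 6, 7}, so each is used; only D can be 1, hence D = 1.
Among the 6 still-open variables, 2 fits only F (and all 6 values in {2, 3, 4, 5, 6, 7} must be used), so F = 2.
The 5 still-open variables draw from only 5 values {3, 4, 5, 6, 7}, so each is used; only G can be 7, hence G = 7.
The 2 variables C and E are confined to {3, 5}, which locks those values in; drop them from A.
No further eliminations apply; E can still be any of 3, 5.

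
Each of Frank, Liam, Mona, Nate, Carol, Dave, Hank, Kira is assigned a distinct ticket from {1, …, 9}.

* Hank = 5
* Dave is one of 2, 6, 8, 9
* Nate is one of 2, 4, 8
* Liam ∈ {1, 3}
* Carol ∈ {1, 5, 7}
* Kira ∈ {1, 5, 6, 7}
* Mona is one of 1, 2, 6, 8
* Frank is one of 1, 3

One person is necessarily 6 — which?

Kira

Hank has just one choice, so Hank = 5. Remove 5 from Carol, Kira.
Frank and Liam share exactly the 2 values {1, 3}; by pigeonhole those values go to them, so strike 1, 3 from Mona, Carol, Kira.
Carol must be 7 (only option left). Strike 7 from Kira.
So 6 goes to Kira.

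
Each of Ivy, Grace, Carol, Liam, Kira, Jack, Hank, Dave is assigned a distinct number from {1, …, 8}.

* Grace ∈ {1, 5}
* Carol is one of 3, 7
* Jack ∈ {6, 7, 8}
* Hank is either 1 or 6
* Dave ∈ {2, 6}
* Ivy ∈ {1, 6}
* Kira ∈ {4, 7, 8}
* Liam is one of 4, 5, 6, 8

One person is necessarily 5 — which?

Grace

The 8 variables together cover exactly {1, 2, 3, 4, 5, 6, 7, 8} — 8 values for 8 variables — and 2 appears only in Dave's list, so Dave = 2.
The 7 still-open variables draw from only 7 values {1, 3, 4, 5, 6, 7, 8}, so each is used; only Carol can be 3, hence Carol = 3.
The 2 variables Ivy and Hank are confined to {1, 6}, which locks those values in; drop them from Grace, Liam, Jack.
So 5 goes to Grace.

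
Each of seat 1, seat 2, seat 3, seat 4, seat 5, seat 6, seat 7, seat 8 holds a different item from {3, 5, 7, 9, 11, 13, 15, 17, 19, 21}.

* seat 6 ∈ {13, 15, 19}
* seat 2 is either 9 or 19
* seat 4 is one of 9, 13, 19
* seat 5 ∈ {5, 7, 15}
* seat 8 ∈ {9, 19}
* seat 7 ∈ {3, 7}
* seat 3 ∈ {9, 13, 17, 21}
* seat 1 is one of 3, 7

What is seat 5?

The 2 variables seat 1 and seat 7 are confined to {3, 7}, which locks those values in; drop them from seat 5.
seat 2 and seat 8 between them cover only {9, 19} — a naked pair. Remove those values from seat 3, seat 4, seat 6.
That leaves seat 4 = 13. Remove 13 from seat 3, seat 6.
seat 6 must be 15 (only option left). Eliminate 15 elsewhere: seat 5.
So seat 5 = 5.

5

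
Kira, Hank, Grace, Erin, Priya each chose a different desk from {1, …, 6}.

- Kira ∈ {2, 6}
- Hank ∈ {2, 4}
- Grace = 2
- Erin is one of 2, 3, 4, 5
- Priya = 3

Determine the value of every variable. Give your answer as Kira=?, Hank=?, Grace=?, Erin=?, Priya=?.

Grace has just one choice, so Grace = 2. Strike 2 from Kira, Hank, Erin.
Priya has just one choice, so Priya = 3. So Erin can't be 3.
That leaves Kira = 6.
Hank's domain is down to {4}, so Hank = 4. Strike 4 from Erin.
Erin has just one choice, so Erin = 5.

Kira=6, Hank=4, Grace=2, Erin=5, Priya=3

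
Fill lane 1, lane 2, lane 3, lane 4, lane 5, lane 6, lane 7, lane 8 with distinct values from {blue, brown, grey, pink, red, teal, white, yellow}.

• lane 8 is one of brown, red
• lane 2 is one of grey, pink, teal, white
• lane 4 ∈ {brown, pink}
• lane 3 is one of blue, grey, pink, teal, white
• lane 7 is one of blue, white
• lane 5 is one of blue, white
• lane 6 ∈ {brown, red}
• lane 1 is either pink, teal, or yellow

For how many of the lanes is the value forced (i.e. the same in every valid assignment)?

The 8 variables draw from only 8 values {blue, brown, grey, pink, red, teal, white, yellow}, so each is used; only lane 1 can be yellow, hence lane 1 = yellow.
The 2 variables lane 5 and lane 7 are confined to {blue, white}, which locks those values in; drop them from lane 2, lane 3.
The 2 variables lane 6 and lane 8 are confined to {brown, red}, which locks those values in; drop them from lane 4.
lane 4's domain is down to {pink}, so lane 4 = pink. Remove pink from lane 2, lane 3.
Determined: lane 1=yellow, lane 4=pink. The other lanes each still have more than one consistent value. That makes 2.

2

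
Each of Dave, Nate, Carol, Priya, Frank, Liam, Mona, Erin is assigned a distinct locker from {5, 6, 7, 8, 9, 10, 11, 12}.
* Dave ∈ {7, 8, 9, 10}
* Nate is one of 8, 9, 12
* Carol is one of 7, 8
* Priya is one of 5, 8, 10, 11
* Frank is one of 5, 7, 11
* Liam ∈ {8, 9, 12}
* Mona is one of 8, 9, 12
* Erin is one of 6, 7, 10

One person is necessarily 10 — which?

Among the 8 variables, 6 fits only Erin (and all 8 values in {5, 6, 7, 8, 9, 10, 11, 12} must be used), so Erin = 6.
Nate, Liam, Mona between them cover only {8, 9, 12} — a naked triple. Remove those values from Dave, Carol, Priya.
That leaves Carol = 7. So Dave, Frank can't be 7.
So 10 goes to Dave.

Dave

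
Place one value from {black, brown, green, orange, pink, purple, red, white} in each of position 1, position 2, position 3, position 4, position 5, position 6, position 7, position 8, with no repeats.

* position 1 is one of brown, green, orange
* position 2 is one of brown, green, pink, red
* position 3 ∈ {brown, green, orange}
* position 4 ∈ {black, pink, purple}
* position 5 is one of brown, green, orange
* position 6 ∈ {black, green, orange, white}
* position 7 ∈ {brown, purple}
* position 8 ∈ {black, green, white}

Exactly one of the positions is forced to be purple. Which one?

position 7

The 8 variables draw from only 8 values {black, brown, green, orange, pink, purple, red, white}, so each is used; only position 2 can be red, hence position 2 = red.
The 7 still-open variables together cover exactly {black, brown, green, orange, pink, purple, white} — 7 values for 7 variables — and pink appears only in position 4's list, so position 4 = pink.
The 6 still-open variables together cover exactly {black, brown, green, orange, purple, white} — 6 values for 6 variables — and purple appears only in position 7's list, so position 7 = purple.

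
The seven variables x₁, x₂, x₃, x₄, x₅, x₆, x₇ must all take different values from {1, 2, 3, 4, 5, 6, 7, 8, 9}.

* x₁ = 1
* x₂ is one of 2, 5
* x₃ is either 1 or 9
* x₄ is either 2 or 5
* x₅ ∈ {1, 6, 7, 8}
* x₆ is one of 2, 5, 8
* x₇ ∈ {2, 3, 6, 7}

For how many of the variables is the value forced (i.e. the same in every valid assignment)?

x₁'s domain is down to {1}, so x₁ = 1. Strike 1 from x₃, x₅.
x₃'s domain is down to {9}, so x₃ = 9.
The 2 variables x₂ and x₄ are confined to {2, 5}, which locks those values in; drop them from x₆, x₇.
x₆ has just one choice, so x₆ = 8. Remove 8 from x₅.
Determined: x₁=1, x₃=9, x₆=8. The other variables each still have more than one consistent value. That makes 3.

3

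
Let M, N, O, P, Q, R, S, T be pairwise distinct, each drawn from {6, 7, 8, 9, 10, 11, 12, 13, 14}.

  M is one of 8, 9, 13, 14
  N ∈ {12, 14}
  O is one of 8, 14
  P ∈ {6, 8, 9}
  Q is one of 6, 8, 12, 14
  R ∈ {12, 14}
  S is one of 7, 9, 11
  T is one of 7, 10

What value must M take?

13

N and R share exactly the 2 values {12, 14}; by pigeonhole those values go to them, so strike 12, 14 from M, O, Q.
O has just one choice, so O = 8. So M, P, Q can't be 8.
Q must be 6 (only option left). Strike 6 from P.
P's domain is down to {9}, so P = 9. Strike 9 from M, S.
So M = 13.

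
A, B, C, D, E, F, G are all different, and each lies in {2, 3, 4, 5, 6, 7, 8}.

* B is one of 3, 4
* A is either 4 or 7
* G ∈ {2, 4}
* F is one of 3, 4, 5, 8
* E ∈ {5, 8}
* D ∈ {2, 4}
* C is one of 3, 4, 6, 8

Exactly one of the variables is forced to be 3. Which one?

B

Among the 7 variables, 6 fits only C (and all 7 values in {2, 3, 4, 5, 6, 7, 8} must be used), so C = 6.
The 6 still-open variables together cover exactly {2, 3, 4, 5, 7, 8} — 6 values for 6 variables — and 7 appears only in A's list, so A = 7.
The 2 variables D and G are confined to {2, 4}, which locks those values in; drop them from B, F.
So 3 goes to B.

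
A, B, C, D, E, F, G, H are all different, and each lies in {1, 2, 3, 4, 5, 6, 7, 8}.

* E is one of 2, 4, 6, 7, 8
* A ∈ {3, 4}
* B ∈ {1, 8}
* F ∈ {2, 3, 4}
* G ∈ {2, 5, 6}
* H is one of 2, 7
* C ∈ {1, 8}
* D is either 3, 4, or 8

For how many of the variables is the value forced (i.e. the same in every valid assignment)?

4

The 8 variables together cover exactly {1, 2, 3, 4, 5, 6, 7, 8} — 8 values for 8 variables — and 5 appears only in G's list, so G = 5.
The 7 still-open variables together cover exactly {1, 2, 3, 4, 6, 7, 8} — 7 values for 7 variables — and 6 appears only in E's list, so E = 6.
The 6 still-open variables draw from only 6 values {1, 2, 3, 4, 7, 8}, so each is used; only H can be 7, hence H = 7.
The 5 still-open variables together cover exactly {1, 2, 3, 4, 8} — 5 values for 5 variables — and 2 appears only in F's list, so F = 2.
B and C between them cover only {1, 8} — a naked pair. Remove those values from D.
Determined: E=6, F=2, G=5, H=7. The other variables each still have more than one consistent value. That makes 4.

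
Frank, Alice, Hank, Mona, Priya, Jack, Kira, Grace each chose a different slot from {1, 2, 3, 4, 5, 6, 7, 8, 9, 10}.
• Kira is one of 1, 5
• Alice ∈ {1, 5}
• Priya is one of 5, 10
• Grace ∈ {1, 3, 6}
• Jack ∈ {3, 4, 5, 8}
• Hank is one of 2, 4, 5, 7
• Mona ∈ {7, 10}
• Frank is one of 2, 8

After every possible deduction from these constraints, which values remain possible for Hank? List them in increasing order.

2, 4

Alice and Kira share exactly the 2 values {1, 5}; by pigeonhole those values go to them, so strike 1, 5 from Hank, Priya, Jack, Grace.
Priya has just one choice, so Priya = 10. Strike 10 from Mona.
Mona has just one choice, so Mona = 7. Remove 7 from Hank.
No further eliminations apply; Hank can still be any of 2, 4.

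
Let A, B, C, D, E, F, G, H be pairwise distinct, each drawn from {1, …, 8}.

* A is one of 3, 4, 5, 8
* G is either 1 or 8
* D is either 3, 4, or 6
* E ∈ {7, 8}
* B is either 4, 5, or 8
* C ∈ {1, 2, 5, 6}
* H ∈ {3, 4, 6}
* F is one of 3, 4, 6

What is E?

Among the 8 variables, 2 fits only C (and all 8 values in {1, 2, 3, 4, 5, 6, 7, 8} must be used), so C = 2.
The 7 still-open variables draw from only 7 values {1, 3, 4, 5, 6, 7, 8}, so each is used; only G can be 1, hence G = 1.
The 6 still-open variables together cover exactly {3, 4, 5, 6, 7, 8} — 6 values for 6 variables — and 7 appears only in E's list, so E = 7.

7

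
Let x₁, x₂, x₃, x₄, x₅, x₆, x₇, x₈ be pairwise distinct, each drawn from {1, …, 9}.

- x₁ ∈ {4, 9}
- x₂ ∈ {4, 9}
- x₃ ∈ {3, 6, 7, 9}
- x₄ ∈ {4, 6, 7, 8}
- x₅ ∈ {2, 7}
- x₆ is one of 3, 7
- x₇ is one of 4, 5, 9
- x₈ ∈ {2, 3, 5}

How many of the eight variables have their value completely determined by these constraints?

3

The 8 variables together cover exactly {2, 3, 4, 5, 6, 7, 8, 9} — 8 values for 8 variables — and 8 appears only in x₄'s list, so x₄ = 8.
Among the 7 still-open variables, 6 fits only x₃ (and all 7 values in {2, 3, 4, 5, 6, 7, 9} must be used), so x₃ = 6.
x₁ and x₂ between them cover only {4, 9} — a naked pair. Remove those values from x₇.
x₇ must be 5 (only option left). Eliminate 5 elsewhere: x₈.
Determined: x₃=6, x₄=8, x₇=5. The other variables each still have more than one consistent value. That makes 3.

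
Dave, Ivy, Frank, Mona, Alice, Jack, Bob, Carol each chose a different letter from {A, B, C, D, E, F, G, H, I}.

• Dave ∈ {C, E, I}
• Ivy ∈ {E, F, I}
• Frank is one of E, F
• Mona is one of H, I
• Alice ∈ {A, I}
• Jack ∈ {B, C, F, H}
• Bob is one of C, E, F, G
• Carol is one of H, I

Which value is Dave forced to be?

C

The 8 variables together cover exactly {A, B, C, E, F, G, H, I} — 8 values for 8 variables — and A appears only in Alice's list, so Alice = A.
Among the 7 still-open variables, B fits only Jack (and all 7 values in {B, C, E, F, G, H, I} must be used), so Jack = B.
Among the 6 still-open variables, G fits only Bob (and all 6 values in {C, E, F, G, H, I} must be used), so Bob = G.
The 5 still-open variables draw from only 5 values {C, E, F, H, I}, so each is used; only Dave can be C, hence Dave = C.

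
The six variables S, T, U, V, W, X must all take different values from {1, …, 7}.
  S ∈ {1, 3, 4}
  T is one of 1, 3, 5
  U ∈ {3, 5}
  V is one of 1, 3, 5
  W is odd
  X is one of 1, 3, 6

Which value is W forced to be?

7

Among the 6 variables, 4 fits only S (and all 6 values in {1, 3, 4, 5, 6, 7} must be used), so S = 4.
The 5 still-open variables draw from only 5 values {1, 3, 5, 6, 7}, so each is used; only X can be 6, hence X = 6.
The 4 still-open variables together cover exactly {1, 3, 5, 7} — 4 values for 4 variables — and 7 appears only in W's list, so W = 7.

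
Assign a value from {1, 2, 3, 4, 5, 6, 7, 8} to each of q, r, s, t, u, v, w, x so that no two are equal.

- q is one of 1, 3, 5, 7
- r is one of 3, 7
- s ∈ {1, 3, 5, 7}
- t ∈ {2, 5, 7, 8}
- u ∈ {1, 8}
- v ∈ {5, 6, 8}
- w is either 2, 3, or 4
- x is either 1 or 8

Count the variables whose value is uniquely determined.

The 8 variables together cover exactly {1, 2, 3, 4, 5, 6, 7, 8} — 8 values for 8 variables — and 4 appears only in w's list, so w = 4.
The 7 still-open variables draw from only 7 values {1, 2, 3, 5, 6, 7, 8}, so each is used; only t can be 2, hence t = 2.
Among the 6 still-open variables, 6 fits only v (and all 6 values in {1, 3, 5, 6, 7, 8} must be used), so v = 6.
The 2 variables u and x are confined to {1, 8}, which locks those values in; drop them from q, s.
Determined: t=2, v=6, w=4. The other variables each still have more than one consistent value. That makes 3.

3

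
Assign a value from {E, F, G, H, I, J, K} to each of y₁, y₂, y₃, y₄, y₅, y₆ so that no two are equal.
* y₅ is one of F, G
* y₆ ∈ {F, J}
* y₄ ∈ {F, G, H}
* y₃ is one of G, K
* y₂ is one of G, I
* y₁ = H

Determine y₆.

y₁ must be H (only option left). Strike H from y₄.
The 5 still-open variables together cover exactly {F, G, I, J, K} — 5 values for 5 variables — and I appears only in y₂'s list, so y₂ = I.
Among the 4 still-open variables, J fits only y₆ (and all 4 values in {F, G, J, K} must be used), so y₆ = J.

J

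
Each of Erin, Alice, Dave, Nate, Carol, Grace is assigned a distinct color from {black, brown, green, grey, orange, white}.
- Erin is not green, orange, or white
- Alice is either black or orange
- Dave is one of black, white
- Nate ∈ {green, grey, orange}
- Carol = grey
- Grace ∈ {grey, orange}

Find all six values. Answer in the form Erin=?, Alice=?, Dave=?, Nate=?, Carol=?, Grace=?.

Carol has just one choice, so Carol = grey. Remove grey from Erin, Nate, Grace.
Grace has just one choice, so Grace = orange. Remove orange from Alice, Nate.
That leaves Alice = black. Eliminate black elsewhere: Erin, Dave.
Dave's domain is down to {white}, so Dave = white.
Nate's domain is down to {green}, so Nate = green.
That leaves Erin = brown.

Erin=brown, Alice=black, Dave=white, Nate=green, Carol=grey, Grace=orange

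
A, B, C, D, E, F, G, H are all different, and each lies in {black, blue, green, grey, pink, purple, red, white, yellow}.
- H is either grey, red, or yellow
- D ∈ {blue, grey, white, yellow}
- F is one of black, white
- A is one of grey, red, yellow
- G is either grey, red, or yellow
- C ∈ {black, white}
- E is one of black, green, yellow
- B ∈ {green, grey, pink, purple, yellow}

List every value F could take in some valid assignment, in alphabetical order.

black, white

C and F between them cover only {black, white} — a naked pair. Remove those values from D, E.
The 3 variables A, G, H are confined to {grey, red, yellow}, which locks those values in; drop them from B, D, E.
D has just one choice, so D = blue.
E's domain is down to {green}, so E = green. Strike green from B.
No further eliminations apply; F can still be any of black, white.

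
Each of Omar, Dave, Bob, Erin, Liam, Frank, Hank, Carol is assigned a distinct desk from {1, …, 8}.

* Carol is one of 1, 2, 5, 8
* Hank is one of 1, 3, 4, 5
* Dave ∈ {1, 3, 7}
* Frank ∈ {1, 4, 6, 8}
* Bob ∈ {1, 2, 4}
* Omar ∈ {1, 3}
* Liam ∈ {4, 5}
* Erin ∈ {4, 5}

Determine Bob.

The 8 variables together cover exactly {1, 2, 3, 4, 5, 6, 7, 8} — 8 values for 8 variables — and 6 appears only in Frank's list, so Frank = 6.
The 7 still-open variables together cover exactly {1, 2, 3, 4, 5, 7, 8} — 7 values for 7 variables — and 7 appears only in Dave's list, so Dave = 7.
Among the 6 still-open variables, 8 fits only Carol (and all 6 values in {1, 2, 3, 4, 5, 8} must be used), so Carol = 8.
The 5 still-open variables together cover exactly {1, 2, 3, 4, 5} — 5 values for 5 variables — and 2 appears only in Bob's list, so Bob = 2.

2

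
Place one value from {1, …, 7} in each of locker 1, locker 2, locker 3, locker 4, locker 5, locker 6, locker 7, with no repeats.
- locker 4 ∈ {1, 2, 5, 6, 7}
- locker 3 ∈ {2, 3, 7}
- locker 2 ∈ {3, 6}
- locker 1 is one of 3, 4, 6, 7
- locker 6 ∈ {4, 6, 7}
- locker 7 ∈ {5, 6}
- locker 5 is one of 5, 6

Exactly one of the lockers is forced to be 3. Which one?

locker 2

The 7 variables together cover exactly {1, 2, 3, 4, 5, 6, 7} — 7 values for 7 variables — and 1 appears only in locker 4's list, so locker 4 = 1.
The 6 still-open variables together cover exactly {2, 3, 4, 5, 6, 7} — 6 values for 6 variables — and 2 appears only in locker 3's list, so locker 3 = 2.
locker 5 and locker 7 between them cover only {5, 6} — a naked pair. Remove those values from locker 1, locker 2, locker 6.
So 3 goes to locker 2.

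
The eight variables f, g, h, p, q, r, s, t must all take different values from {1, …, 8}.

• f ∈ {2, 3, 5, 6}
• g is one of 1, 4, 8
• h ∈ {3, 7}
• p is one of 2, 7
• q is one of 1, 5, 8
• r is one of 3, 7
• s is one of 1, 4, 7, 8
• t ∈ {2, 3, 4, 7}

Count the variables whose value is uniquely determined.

The 8 variables draw from only 8 values {1, 2, 3, 4, 5, 6, 7, 8}, so each is used; only f can be 6, hence f = 6.
The 7 still-open variables draw from only 7 values {1, 2, 3, 4, 5, 7, 8}, so each is used; only q can be 5, hence q = 5.
h and r share exactly the 2 values {3, 7}; by pigeonhole those values go to them, so strike 3, 7 from p, s, t.
That leaves p = 2. So t can't be 2.
t's domain is down to {4}, so t = 4. So g, s can't be 4.
Determined: f=6, p=2, q=5, t=4. The other variables each still have more than one consistent value. That makes 4.

4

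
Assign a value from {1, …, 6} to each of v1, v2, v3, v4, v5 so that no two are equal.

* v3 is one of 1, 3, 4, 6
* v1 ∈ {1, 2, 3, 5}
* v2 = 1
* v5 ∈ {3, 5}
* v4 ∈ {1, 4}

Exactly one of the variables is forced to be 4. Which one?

v4

v2 must be 1 (only option left). So v1, v3, v4 can't be 1.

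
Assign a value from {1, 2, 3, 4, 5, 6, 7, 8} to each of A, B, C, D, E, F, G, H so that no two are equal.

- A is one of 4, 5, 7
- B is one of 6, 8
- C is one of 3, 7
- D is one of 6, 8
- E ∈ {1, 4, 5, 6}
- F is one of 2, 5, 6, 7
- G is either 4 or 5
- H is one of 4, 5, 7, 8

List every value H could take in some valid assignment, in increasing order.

The 8 variables together cover exactly {1, 2, 3, 4, 5, 6, 7, 8} — 8 values for 8 variables — and 1 appears only in E's list, so E = 1.
The 7 still-open variables draw from only 7 values {2, 3, 4, 5, 6, 7, 8}, so each is used; only F can be 2, hence F = 2.
Among the 6 still-open variables, 3 fits only C (and all 6 values in {3, 4, 5, 6, 7, 8} must be used), so C = 3.
B and D between them cover only {6, 8} — a naked pair. Remove those values from H.
No further eliminations apply; H can still be any of 4, 5, 7.

4, 5, 7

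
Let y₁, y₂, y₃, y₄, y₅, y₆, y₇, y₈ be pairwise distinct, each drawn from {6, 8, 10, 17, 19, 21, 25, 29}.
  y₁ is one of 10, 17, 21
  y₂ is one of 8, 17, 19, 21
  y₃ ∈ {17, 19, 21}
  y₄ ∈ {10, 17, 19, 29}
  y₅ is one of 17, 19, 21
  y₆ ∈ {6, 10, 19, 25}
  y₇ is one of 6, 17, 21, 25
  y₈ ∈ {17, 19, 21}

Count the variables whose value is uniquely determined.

The 8 variables together cover exactly {6, 8, 10, 17, 19, 21, 25, 29} — 8 values for 8 variables — and 8 appears only in y₂'s list, so y₂ = 8.
The 7 still-open variables draw from only 7 values {6, 10, 17, 19, 21, 25, 29}, so each is used; only y₄ can be 29, hence y₄ = 29.
y₃, y₅, y₈ share exactly the 3 values {17, 19, 21}; by pigeonhole those values go to them, so strike 17, 19, 21 from y₁, y₆, y₇.
y₁ must be 10 (only option left). So y₆ can't be 10.
Determined: y₁=10, y₂=8, y₄=29. The other variables each still have more than one consistent value. That makes 3.

3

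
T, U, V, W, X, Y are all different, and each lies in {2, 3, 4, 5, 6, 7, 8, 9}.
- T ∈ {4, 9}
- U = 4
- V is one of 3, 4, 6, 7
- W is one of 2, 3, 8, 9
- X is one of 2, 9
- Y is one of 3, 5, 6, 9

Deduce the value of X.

2

U must be 4 (only option left). Strike 4 from T, V.
T has just one choice, so T = 9. Remove 9 from W, X, Y.
So X = 2.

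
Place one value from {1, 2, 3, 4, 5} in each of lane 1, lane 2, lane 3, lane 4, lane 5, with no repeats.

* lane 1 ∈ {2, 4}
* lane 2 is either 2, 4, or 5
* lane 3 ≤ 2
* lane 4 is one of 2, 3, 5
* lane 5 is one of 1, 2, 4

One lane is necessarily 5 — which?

The 5 variables draw from only 5 values {1, 2, 3, 4, 5}, so each is used; only lane 4 can be 3, hence lane 4 = 3.
Among the 4 still-open variables, 5 fits only lane 2 (and all 4 values in {1, 2, 4, 5} must be used), so lane 2 = 5.

lane 2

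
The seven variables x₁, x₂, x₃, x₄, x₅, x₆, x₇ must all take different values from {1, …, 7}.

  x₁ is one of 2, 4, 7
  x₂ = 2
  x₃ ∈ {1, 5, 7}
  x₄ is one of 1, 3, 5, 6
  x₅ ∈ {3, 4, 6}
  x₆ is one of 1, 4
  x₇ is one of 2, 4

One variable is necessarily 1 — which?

x₆

x₂ must be 2 (only option left). So x₁, x₇ can't be 2.
That leaves x₇ = 4. Strike 4 from x₁, x₅, x₆.
So 1 goes to x₆.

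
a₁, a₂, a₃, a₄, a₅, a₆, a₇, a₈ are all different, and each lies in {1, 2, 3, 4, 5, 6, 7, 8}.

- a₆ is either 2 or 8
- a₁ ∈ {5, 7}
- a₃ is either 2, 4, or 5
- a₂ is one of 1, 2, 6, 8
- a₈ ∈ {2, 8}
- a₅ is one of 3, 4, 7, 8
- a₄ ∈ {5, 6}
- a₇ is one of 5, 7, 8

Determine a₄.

6

The 8 variables together cover exactly {1, 2, 3, 4, 5, 6, 7, 8} — 8 values for 8 variables — and 1 appears only in a₂'s list, so a₂ = 1.
The 7 still-open variables together cover exactly {2, 3, 4, 5, 6, 7, 8} — 7 values for 7 variables — and 3 appears only in a₅'s list, so a₅ = 3.
The 6 still-open variables draw from only 6 values {2, 4, 5, 6, 7, 8}, so each is used; only a₃ can be 4, hence a₃ = 4.
Among the 5 still-open variables, 6 fits only a₄ (and all 5 values in {2, 5, 6, 7, 8} must be used), so a₄ = 6.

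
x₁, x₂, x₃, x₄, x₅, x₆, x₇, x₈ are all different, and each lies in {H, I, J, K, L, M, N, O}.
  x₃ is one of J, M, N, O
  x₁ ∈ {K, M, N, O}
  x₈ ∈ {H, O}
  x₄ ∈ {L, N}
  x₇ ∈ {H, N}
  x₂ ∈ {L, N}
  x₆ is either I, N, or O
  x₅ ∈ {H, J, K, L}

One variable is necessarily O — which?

The 8 variables together cover exactly {H, I, J, K, L, M, N, O} — 8 values for 8 variables — and I appears only in x₆'s list, so x₆ = I.
x₂ and x₄ share exactly the 2 values {L, N}; by pigeonhole those values go to them, so strike L, N from x₁, x₃, x₅, x₇.
x₇ must be H (only option left). So x₅, x₈ can't be H.
So O goes to x₈.

x₈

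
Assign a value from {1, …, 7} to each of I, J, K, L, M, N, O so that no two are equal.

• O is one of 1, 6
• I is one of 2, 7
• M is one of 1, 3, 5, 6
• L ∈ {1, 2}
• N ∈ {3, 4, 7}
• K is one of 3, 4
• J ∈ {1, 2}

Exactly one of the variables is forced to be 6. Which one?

O

The 7 variables draw from only 7 values {1, 2, 3, 4, 5, 6, 7}, so each is used; only M can be 5, hence M = 5.
The 6 still-open variables draw from only 6 values {1, 2, 3, 4, 6, 7}, so each is used; only O can be 6, hence O = 6.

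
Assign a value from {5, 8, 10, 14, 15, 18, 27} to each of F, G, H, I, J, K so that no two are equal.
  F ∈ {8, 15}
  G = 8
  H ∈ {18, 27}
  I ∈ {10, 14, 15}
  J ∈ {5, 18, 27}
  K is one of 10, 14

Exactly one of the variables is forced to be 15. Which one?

G must be 8 (only option left). So F can't be 8.
So 15 goes to F.

F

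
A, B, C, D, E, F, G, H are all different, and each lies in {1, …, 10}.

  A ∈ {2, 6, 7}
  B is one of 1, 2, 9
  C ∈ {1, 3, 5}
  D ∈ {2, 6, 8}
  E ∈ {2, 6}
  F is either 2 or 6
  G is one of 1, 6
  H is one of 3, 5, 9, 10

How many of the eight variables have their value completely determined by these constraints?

E and F share exactly the 2 values {2, 6}; by pigeonhole those values go to them, so strike 2, 6 from A, B, D, G.
A must be 7 (only option left).
D must be 8 (only option left).
G's domain is down to {1}, so G = 1. Strike 1 from B, C.
That leaves B = 9. Remove 9 from H.
Determined: A=7, B=9, D=8, G=1. The other variables each still have more than one consistent value. That makes 4.

4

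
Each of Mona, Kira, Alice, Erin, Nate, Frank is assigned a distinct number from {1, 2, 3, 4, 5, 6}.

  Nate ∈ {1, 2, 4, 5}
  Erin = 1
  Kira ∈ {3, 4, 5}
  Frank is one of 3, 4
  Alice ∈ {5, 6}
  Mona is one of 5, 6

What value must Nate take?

Erin's domain is down to {1}, so Erin = 1. Strike 1 from Nate.
The 5 still-open variables together cover exactly {2, 3, 4, 5, 6} — 5 values for 5 variables — and 2 appears only in Nate's list, so Nate = 2.

2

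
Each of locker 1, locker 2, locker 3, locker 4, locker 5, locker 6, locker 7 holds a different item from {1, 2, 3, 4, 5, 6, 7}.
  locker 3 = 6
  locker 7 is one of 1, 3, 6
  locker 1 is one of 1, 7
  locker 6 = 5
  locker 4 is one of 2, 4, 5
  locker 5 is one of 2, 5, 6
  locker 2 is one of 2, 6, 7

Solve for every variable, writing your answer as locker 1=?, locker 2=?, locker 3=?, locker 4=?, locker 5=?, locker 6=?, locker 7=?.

locker 1=1, locker 2=7, locker 3=6, locker 4=4, locker 5=2, locker 6=5, locker 7=3

locker 3 has just one choice, so locker 3 = 6. Remove 6 from locker 2, locker 5, locker 7.
locker 6 must be 5 (only option left). So locker 4, locker 5 can't be 5.
That leaves locker 5 = 2. Strike 2 from locker 2, locker 4.
locker 2 has just one choice, so locker 2 = 7. Eliminate 7 elsewhere: locker 1.
locker 4's domain is down to {4}, so locker 4 = 4.
locker 1 must be 1 (only option left). Strike 1 from locker 7.
locker 7 has just one choice, so locker 7 = 3.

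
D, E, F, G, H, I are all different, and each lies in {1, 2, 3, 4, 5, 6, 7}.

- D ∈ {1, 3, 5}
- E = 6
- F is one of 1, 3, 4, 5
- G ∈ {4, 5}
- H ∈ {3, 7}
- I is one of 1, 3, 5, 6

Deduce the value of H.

E must be 6 (only option left). So I can't be 6.
Among the 5 still-open variables, 7 fits only H (and all 5 values in {1, 3, 4, 5, 7} must be used), so H = 7.

7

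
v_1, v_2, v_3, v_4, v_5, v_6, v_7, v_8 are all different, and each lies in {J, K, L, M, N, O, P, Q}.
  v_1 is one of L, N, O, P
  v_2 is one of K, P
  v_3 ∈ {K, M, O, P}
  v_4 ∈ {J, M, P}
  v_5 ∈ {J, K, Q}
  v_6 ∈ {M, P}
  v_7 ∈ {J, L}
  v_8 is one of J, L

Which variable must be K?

Among the 8 variables, N fits only v_1 (and all 8 values in {J, K, L, M, N, O, P, Q} must be used), so v_1 = N.
The 7 still-open variables draw from only 7 values {J, K, L, M, O, P, Q}, so each is used; only v_3 can be O, hence v_3 = O.
The 6 still-open variables together cover exactly {J, K, L, M, P, Q} — 6 values for 6 variables — and Q appears only in v_5's list, so v_5 = Q.
The 5 still-open variables together cover exactly {J, K, L, M, P} — 5 values for 5 variables — and K appears only in v_2's list, so v_2 = K.

v_2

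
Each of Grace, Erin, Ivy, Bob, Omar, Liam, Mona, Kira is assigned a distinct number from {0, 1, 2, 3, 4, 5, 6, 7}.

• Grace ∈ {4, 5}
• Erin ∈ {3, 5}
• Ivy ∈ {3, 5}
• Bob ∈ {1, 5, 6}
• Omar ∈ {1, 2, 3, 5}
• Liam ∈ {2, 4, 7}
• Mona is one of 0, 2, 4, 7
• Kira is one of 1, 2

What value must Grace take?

The 8 variables draw from only 8 values {0, 1, 2, 3, 4, 5, 6, 7}, so each is used; only Mona can be 0, hence Mona = 0.
The 7 still-open variables together cover exactly {1, 2, 3, 4, 5, 6, 7} — 7 values for 7 variables — and 6 appears only in Bob's list, so Bob = 6.
The 6 still-open variables together cover exactly {1, 2, 3, 4, 5, 7} — 6 values for 6 variables — and 7 appears only in Liam's list, so Liam = 7.
The 5 still-open variables draw from only 5 values {1, 2, 3, 4, 5}, so each is used; only Grace can be 4, hence Grace = 4.

4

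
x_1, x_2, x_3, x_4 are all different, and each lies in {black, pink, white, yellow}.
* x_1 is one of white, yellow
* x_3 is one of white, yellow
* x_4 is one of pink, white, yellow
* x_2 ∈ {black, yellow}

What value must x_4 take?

The 4 variables together cover exactly {black, pink, white, yellow} — 4 values for 4 variables — and black appears only in x_2's list, so x_2 = black.
The 3 still-open variables draw from only 3 values {pink, white, yellow}, so each is used; only x_4 can be pink, hence x_4 = pink.

pink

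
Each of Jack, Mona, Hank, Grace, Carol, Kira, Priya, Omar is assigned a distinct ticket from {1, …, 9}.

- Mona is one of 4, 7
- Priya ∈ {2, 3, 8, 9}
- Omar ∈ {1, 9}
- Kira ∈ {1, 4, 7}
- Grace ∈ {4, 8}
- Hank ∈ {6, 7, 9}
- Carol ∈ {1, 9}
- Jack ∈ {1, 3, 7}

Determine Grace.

8

Among the 8 variables, 2 fits only Priya (and all 8 values in {1, 2, 3, 4, 6, 7, 8, 9} must be used), so Priya = 2.
The 7 still-open variables together cover exactly {1, 3, 4, 6, 7, 8, 9} — 7 values for 7 variables — and 3 appears only in Jack's list, so Jack = 3.
The 6 still-open variables together cover exactly {1, 4, 6, 7, 8, 9} — 6 values for 6 variables — and 6 appears only in Hank's list, so Hank = 6.
The 5 still-open variables draw from only 5 values {1, 4, 7, 8, 9}, so each is used; only Grace can be 8, hence Grace = 8.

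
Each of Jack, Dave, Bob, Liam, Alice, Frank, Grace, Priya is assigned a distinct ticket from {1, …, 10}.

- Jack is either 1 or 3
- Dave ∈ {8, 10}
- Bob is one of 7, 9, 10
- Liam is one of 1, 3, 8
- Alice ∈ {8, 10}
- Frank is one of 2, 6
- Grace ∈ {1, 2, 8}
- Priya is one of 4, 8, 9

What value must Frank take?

6

Dave and Alice share exactly the 2 values {8, 10}; by pigeonhole those values go to them, so strike 8, 10 from Bob, Liam, Grace, Priya.
Jack and Liam between them cover only {1, 3} — a naked pair. Remove those values from Grace.
That leaves Grace = 2. So Frank can't be 2.
So Frank = 6.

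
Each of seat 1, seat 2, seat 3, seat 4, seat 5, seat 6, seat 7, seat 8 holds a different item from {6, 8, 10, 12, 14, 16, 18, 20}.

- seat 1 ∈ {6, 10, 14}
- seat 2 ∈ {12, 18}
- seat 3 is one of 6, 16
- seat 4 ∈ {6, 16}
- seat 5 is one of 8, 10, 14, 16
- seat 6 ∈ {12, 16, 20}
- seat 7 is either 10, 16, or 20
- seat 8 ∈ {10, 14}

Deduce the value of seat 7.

The 8 variables draw from only 8 values {6, 8, 10, 12, 14, 16, 18, 20}, so each is used; only seat 5 can be 8, hence seat 5 = 8.
The 7 still-open variables together cover exactly {6, 10, 12, 14, 16, 18, 20} — 7 values for 7 variables — and 18 appears only in seat 2's list, so seat 2 = 18.
The 6 still-open variables together cover exactly {6, 10, 12, 14, 16, 20} — 6 values for 6 variables — and 12 appears only in seat 6's list, so seat 6 = 12.
The 5 still-open variables draw from only 5 values {6, 10, 14, 16, 20}, so each is used; only seat 7 can be 20, hence seat 7 = 20.

20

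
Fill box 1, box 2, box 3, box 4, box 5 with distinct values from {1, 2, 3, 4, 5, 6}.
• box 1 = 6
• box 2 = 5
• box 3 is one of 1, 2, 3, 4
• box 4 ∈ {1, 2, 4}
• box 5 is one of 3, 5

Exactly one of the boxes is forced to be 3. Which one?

box 1 must be 6 (only option left).
box 2 must be 5 (only option left). Strike 5 from box 5.
So 3 goes to box 5.

box 5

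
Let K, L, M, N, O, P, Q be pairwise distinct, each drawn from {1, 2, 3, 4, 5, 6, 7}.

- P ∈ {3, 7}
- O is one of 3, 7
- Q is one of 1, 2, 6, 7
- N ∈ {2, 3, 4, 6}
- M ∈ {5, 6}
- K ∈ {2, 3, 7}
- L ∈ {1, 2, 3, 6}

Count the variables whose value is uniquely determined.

3

The 7 variables together cover exactly {1, 2, 3, 4, 5, 6, 7} — 7 values for 7 variables — and 4 appears only in N's list, so N = 4.
The 6 still-open variables together cover exactly {1, 2, 3, 5, 6, 7} — 6 values for 6 variables — and 5 appears only in M's list, so M = 5.
O and P share exactly the 2 values {3, 7}; by pigeonhole those values go to them, so strike 3, 7 from K, L, Q.
K must be 2 (only option left). So L, Q can't be 2.
Determined: K=2, M=5, N=4. The other variables each still have more than one consistent value. That makes 3.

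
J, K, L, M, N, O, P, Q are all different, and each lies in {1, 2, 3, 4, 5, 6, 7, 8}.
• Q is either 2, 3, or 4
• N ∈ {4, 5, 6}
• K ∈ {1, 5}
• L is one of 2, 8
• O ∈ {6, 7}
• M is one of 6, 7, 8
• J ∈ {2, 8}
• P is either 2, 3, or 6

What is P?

Among the 8 variables, 1 fits only K (and all 8 values in {1, 2, 3, 4, 5, 6, 7, 8} must be used), so K = 1.
Among the 7 still-open variables, 5 fits only N (and all 7 values in {2, 3, 4, 5, 6, 7, 8} must be used), so N = 5.
The 6 still-open variables draw from only 6 values {2, 3, 4, 6, 7, 8}, so each is used; only Q can be 4, hence Q = 4.
The 5 still-open variables together cover exactly {2, 3, 6, 7, 8} — 5 values for 5 variables — and 3 appears only in P's list, so P = 3.

3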